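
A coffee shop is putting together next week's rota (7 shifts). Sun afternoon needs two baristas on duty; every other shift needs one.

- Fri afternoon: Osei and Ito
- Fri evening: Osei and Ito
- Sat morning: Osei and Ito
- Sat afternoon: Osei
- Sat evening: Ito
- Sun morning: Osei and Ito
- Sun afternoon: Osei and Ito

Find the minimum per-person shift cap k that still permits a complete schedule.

4

With 2 baristas and 8 worker-slots to fill, someone must work at least ⌈8/2⌉ = 4 shifts, so k ≥ 4.
k = 4 works: Fri afternoon→Osei, Fri evening→Osei, Sat morning→Ito, Sat afternoon→Osei, Sat evening→Ito, Sun morning→Ito, Sun afternoon→Osei+Ito.
Loads: Osei 4, Ito 4 — all ≤ 4.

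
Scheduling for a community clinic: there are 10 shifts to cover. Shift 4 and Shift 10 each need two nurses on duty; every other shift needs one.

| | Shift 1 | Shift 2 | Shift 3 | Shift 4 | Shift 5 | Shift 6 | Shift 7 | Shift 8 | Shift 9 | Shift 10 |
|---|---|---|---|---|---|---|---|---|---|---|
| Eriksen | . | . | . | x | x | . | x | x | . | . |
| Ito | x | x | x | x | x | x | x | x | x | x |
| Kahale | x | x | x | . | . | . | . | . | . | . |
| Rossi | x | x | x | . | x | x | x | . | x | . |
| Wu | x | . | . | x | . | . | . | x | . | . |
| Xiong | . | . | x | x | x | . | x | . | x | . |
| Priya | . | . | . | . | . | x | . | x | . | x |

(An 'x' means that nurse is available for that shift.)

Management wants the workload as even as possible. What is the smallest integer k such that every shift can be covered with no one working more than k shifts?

2

With 7 nurses and 12 worker-slots to fill, someone must work at least ⌈12/7⌉ = 2 shifts, so k ≥ 2.
k = 2 works: Shift 1→Kahale, Shift 2→Ito, Shift 3→Kahale, Shift 4→Wu+Xiong, Shift 5→Eriksen, Shift 6→Rossi, Shift 7→Eriksen, Shift 8→Wu, Shift 9→Rossi, Shift 10→Ito+Priya.
Loads: Eriksen 2, Ito 2, Kahale 2, Rossi 2, Wu 2, Xiong 1, Priya 1 — all ≤ 2.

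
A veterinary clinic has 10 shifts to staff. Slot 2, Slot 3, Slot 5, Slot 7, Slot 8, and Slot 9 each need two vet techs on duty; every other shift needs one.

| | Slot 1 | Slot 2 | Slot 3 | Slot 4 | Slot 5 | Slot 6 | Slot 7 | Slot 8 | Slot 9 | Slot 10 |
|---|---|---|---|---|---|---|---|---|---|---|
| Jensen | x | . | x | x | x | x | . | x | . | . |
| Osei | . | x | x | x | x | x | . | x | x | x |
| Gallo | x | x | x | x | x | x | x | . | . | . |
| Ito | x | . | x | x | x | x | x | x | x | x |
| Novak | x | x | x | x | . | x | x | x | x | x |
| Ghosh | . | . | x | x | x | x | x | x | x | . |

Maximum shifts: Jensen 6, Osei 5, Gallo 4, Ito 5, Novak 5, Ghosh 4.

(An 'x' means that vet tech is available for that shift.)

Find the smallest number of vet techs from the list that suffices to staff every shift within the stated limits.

16 slots to fill and no one can take more than 6, so at least ⌈16/6⌉ = 3 vet techs are needed.
No set of 3 vet techs can cover every shift (each such set leaves at least one shift with no one available or exceeds a cap).
Jensen, Osei, Gallo, and Ito alone can cover everything: Slot 1→Jensen, Slot 2→Osei+Gallo, Slot 3→Jensen+Osei, Slot 4→Jensen, Slot 5→Jensen+Gallo, Slot 6→Jensen, Slot 7→Gallo+Ito, Slot 8→Jensen+Osei, Slot 9→Osei+Ito, Slot 10→Osei.

4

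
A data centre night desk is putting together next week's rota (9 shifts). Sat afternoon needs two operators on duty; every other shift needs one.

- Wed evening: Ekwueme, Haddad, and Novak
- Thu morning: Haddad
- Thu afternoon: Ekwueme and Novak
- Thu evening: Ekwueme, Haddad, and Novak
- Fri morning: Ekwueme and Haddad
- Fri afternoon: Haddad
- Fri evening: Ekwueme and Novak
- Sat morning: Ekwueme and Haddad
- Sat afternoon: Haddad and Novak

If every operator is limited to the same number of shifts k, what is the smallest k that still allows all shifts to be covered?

With 3 operators and 10 worker-slots to fill, someone must work at least ⌈10/3⌉ = 4 shifts, so k ≥ 4.
k = 4 works: Wed evening→Haddad, Thu morning→Haddad, Thu afternoon→Ekwueme, Thu evening→Novak, Fri morning→Ekwueme, Fri afternoon→Haddad, Fri evening→Ekwueme, Sat morning→Ekwueme, Sat afternoon→Haddad+Novak.
Loads: Ekwueme 4, Haddad 4, Novak 2 — all ≤ 4.

4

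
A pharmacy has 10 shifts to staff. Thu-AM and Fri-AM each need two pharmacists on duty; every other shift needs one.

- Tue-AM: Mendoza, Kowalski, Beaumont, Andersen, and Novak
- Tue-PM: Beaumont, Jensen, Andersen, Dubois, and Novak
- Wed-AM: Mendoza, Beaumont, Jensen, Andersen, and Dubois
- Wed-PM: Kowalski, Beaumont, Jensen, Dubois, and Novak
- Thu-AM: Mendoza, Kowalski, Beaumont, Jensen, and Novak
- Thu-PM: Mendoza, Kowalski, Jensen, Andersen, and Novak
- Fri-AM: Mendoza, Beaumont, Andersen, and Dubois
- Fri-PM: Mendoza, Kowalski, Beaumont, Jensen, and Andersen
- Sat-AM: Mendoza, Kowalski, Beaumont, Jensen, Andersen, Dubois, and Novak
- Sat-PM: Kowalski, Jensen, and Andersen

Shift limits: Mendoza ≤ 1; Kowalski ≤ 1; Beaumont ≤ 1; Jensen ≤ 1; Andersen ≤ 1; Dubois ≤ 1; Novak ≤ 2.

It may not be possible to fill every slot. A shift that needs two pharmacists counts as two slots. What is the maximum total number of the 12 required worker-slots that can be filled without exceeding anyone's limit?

Total capacity across all pharmacists is 1+1+1+1+1+1+2 = 8, and 12 slots are needed, so at most 8 can be filled.
An assignment achieving 8: Tue-AM→Andersen, Tue-PM→Jensen, Wed-AM→Dubois, Wed-PM→Novak, Thu-AM→Novak, Fri-AM→Mendoza+Beaumont, Sat-PM→Kowalski.
Loads: Mendoza 1/1, Kowalski 1/1, Beaumont 1/1, Jensen 1/1, Andersen 1/1, Dubois 1/1, Novak 2/2.

8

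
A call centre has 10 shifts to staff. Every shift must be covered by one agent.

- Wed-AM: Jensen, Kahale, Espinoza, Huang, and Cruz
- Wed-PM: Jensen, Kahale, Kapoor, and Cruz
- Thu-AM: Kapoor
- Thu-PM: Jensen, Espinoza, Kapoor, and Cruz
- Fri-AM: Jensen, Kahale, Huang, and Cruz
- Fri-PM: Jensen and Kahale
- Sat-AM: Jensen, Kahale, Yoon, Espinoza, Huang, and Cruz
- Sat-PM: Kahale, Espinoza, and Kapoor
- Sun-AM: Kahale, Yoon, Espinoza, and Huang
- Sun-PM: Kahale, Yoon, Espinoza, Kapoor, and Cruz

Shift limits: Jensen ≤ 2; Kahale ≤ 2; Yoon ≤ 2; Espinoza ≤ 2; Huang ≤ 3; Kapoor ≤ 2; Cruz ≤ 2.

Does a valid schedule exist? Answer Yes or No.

Thu-AM can only be covered by Kapoor, so that assignment is forced.
One valid schedule: Wed-AM→Espinoza, Wed-PM→Jensen, Thu-AM→Kapoor, Thu-PM→Espinoza, Fri-AM→Kahale, Fri-PM→Jensen, Sat-AM→Huang, Sat-PM→Kahale, Sun-AM→Yoon, Sun-PM→Yoon.
Loads: Jensen 2/2, Kahale 2/2, Yoon 2/2, Espinoza 2/2, Huang 1/3, Kapoor 1/2, Cruz 0/2 — all within limits.

Yes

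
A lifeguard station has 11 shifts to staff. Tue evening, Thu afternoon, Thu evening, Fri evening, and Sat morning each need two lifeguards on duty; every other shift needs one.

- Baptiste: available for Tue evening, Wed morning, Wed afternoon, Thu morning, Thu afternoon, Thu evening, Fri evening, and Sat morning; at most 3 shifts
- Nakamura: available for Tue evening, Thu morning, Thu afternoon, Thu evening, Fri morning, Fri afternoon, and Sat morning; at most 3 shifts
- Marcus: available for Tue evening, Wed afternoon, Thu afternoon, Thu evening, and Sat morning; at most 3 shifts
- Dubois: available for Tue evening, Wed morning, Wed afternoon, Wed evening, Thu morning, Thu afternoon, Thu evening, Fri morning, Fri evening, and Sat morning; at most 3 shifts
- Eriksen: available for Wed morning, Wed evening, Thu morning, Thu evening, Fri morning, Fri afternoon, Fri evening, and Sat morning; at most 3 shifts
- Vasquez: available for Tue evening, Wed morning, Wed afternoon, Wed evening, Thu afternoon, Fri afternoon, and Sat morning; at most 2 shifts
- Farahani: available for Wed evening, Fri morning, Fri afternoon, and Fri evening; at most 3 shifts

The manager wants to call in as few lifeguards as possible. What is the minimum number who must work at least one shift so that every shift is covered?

6

16 slots to fill and no one can take more than 3, so at least ⌈16/3⌉ = 6 lifeguards are needed.
Baptiste, Nakamura, Marcus, Dubois, Eriksen, and Vasquez alone can cover everything: Tue evening→Marcus+Dubois, Wed morning→Baptiste, Wed afternoon→Baptiste, Wed evening→Dubois, Thu morning→Nakamura, Thu afternoon→Marcus+Vasquez, Thu evening→Marcus+Eriksen, Fri morning→Nakamura, Fri afternoon→Nakamura, Fri evening→Baptiste+Dubois, Sat morning→Eriksen+Vasquez.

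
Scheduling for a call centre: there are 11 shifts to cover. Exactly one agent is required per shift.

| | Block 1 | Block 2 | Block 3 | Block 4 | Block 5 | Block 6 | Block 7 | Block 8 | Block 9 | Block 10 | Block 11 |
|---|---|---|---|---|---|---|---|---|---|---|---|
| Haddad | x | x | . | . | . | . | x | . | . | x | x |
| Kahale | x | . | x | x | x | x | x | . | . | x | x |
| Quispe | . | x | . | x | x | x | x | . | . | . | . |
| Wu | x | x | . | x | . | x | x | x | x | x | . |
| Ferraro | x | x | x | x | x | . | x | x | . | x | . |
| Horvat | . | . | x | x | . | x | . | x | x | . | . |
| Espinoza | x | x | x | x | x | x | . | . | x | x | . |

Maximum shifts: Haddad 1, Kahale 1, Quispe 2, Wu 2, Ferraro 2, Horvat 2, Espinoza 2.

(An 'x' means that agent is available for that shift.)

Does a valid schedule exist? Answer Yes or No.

Yes

One valid schedule: Block 1→Ferraro, Block 2→Quispe, Block 3→Kahale, Block 4→Horvat, Block 5→Quispe, Block 6→Horvat, Block 7→Ferraro, Block 8→Wu, Block 9→Wu, Block 10→Espinoza, Block 11→Haddad.
Loads: Haddad 1/1, Kahale 1/1, Quispe 2/2, Wu 2/2, Ferraro 2/2, Horvat 2/2, Espinoza 1/2 — all within limits.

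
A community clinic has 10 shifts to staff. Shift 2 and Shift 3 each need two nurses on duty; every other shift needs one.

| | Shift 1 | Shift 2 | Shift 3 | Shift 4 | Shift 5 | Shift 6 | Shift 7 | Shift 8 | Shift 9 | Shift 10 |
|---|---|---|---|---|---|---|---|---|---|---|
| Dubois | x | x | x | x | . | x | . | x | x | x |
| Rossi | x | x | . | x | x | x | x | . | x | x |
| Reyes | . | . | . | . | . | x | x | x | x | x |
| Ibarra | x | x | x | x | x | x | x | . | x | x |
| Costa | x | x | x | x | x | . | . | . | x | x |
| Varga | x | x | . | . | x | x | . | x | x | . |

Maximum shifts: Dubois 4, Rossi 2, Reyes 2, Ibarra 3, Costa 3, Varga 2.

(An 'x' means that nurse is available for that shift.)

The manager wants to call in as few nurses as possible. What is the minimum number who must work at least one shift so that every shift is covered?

4

12 slots to fill and no one can take more than 4, so at least ⌈12/4⌉ = 3 nurses are needed.
Any 3 nurses together have capacity at most 4+3+3 = 10 < 12 slots, so 3 can never suffice.
Dubois, Rossi, Ibarra, and Costa alone can cover everything: Shift 1→Dubois, Shift 2→Ibarra+Costa, Shift 3→Dubois+Ibarra, Shift 4→Ibarra, Shift 5→Rossi, Shift 6→Dubois, Shift 7→Rossi, Shift 8→Dubois, Shift 9→Costa, Shift 10→Costa.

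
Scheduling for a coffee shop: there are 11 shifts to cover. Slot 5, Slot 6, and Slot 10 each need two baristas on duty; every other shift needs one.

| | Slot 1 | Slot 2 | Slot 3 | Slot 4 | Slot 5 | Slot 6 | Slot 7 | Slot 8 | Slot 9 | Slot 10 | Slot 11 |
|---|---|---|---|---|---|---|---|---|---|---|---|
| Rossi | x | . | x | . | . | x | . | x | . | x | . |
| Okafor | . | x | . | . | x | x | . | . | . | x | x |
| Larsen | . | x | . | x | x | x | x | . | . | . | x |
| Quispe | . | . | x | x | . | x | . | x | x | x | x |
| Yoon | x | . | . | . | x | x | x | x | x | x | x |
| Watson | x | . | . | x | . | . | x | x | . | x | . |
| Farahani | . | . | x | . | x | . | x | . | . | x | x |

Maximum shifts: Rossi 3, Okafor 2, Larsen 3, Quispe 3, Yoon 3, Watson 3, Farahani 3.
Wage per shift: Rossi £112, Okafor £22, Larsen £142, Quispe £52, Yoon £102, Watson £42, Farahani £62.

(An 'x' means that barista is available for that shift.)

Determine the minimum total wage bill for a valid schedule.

Picking the cheapest available barista for each shift independently would cost £538, but that ignores the shift limits.
An optimal schedule: Slot 1→Watson, Slot 2→Okafor, Slot 3→Quispe, Slot 4→Watson, Slot 5→Farahani+Yoon, Slot 6→Okafor+Yoon, Slot 7→Watson, Slot 8→Quispe, Slot 9→Quispe, Slot 10→Farahani+Yoon, Slot 11→Farahani.
Total: 42 + 22 + 52 + 42 + 62 + 102 + 22 + 102 + 42 + 52 + 52 + 62 + 102 + 62 = £818.

£818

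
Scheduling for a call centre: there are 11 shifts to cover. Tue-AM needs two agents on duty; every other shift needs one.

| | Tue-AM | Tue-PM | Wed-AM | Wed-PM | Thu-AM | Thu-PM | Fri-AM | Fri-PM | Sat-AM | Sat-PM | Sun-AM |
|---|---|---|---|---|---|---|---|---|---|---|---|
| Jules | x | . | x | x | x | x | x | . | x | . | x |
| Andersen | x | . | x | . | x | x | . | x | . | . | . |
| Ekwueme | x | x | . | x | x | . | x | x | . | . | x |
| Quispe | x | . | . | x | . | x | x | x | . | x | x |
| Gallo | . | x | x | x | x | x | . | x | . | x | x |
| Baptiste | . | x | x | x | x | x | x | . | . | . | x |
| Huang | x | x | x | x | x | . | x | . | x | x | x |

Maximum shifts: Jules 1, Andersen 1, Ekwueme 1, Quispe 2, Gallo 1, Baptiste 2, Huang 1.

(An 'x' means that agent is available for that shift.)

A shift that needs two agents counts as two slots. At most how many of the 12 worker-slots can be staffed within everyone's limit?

9

Total capacity across all agents is 1+1+1+2+1+2+1 = 9, and 12 slots are needed, so at most 9 can be filled.
An assignment achieving 9: Tue-AM→Quispe+Huang, Tue-PM→Ekwueme, Wed-AM→Gallo, Thu-PM→Baptiste, Fri-AM→Baptiste, Fri-PM→Andersen, Sat-AM→Jules, Sat-PM→Quispe.
Loads: Jules 1/1, Andersen 1/1, Ekwueme 1/1, Quispe 2/2, Gallo 1/1, Baptiste 2/2, Huang 1/1.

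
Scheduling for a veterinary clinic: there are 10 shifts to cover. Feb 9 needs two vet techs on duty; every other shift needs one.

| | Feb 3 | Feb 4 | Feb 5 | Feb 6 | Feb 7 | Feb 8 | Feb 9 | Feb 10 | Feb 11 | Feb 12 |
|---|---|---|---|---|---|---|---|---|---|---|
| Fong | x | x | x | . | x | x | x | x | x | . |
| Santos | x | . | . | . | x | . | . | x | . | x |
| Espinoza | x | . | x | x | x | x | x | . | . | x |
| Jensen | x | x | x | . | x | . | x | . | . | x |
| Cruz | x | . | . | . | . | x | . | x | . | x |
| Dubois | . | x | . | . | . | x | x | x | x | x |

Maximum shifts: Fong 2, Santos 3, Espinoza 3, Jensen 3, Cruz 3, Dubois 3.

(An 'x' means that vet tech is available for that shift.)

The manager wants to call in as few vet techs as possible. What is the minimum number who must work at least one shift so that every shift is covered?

11 slots to fill and no one can take more than 3, so at least ⌈11/3⌉ = 4 vet techs are needed.
Fong, Santos, Espinoza, and Jensen alone can cover everything: Feb 3→Santos, Feb 4→Fong, Feb 5→Jensen, Feb 6→Espinoza, Feb 7→Jensen, Feb 8→Espinoza, Feb 9→Espinoza+Jensen, Feb 10→Santos, Feb 11→Fong, Feb 12→Santos.

4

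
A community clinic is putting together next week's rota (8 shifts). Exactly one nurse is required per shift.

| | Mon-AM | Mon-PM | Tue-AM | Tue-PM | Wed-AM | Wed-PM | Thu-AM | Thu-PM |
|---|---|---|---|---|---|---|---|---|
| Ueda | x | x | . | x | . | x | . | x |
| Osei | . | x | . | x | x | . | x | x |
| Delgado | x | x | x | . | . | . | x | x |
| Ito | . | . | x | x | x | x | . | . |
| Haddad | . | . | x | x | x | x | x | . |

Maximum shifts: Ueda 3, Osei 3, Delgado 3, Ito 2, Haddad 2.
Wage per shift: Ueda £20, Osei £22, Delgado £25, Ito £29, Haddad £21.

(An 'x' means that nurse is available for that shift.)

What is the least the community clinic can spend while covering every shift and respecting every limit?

Picking the cheapest available nurse for each shift independently would cost £163, but that ignores the shift limits.
An optimal schedule: Mon-AM→Ueda, Mon-PM→Ueda, Tue-AM→Haddad, Tue-PM→Osei, Wed-AM→Haddad, Wed-PM→Ueda, Thu-AM→Osei, Thu-PM→Osei.
Total: 20 + 20 + 21 + 22 + 21 + 20 + 22 + 22 = £168.

£168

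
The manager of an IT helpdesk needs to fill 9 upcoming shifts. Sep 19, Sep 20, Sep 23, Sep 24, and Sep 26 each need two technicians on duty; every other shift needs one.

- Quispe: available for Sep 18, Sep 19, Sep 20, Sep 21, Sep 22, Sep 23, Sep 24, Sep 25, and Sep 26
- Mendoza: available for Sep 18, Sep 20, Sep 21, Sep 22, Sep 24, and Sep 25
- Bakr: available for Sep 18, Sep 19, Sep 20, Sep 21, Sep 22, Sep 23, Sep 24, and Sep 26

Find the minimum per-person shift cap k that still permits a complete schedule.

5

With 3 technicians and 14 worker-slots to fill, someone must work at least ⌈14/3⌉ = 5 shifts, so k ≥ 5.
k = 5 works: Sep 18→Quispe, Sep 19→Quispe+Bakr, Sep 20→Mendoza+Bakr, Sep 21→Mendoza, Sep 22→Mendoza, Sep 23→Quispe+Bakr, Sep 24→Mendoza+Bakr, Sep 25→Quispe, Sep 26→Quispe+Bakr.
Loads: Quispe 5, Mendoza 4, Bakr 5 — all ≤ 5.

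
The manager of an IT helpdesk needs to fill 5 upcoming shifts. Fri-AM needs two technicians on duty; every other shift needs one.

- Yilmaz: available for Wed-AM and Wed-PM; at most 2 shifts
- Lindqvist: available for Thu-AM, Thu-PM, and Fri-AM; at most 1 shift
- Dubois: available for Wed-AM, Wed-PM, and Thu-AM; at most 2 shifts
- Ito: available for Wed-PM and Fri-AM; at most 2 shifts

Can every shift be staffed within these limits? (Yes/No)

No

Total capacity is 7 and 6 slots are needed, so capacity alone doesn't rule it out.
Shifts {Thu-PM, Fri-AM} need 3 worker-slots in total, but the technicians available for any of those shifts (Lindqvist and Ito) can supply at most 2 among them. So no valid schedule exists.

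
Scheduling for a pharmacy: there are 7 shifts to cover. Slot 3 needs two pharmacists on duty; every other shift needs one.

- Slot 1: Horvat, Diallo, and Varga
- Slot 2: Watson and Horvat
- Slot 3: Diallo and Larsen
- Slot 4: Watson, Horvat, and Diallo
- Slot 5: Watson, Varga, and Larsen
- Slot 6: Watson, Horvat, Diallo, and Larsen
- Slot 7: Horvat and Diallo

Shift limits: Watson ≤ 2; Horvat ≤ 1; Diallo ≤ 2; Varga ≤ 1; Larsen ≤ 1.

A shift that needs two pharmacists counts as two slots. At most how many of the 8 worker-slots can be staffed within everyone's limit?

7

Total capacity across all pharmacists is 2+1+2+1+1 = 7, and 8 slots are needed, so at most 7 can be filled.
An assignment achieving 7: Slot 1→Diallo, Slot 2→Watson, Slot 3→Diallo+Larsen, Slot 4→Watson, Slot 5→Varga, Slot 7→Horvat.
Loads: Watson 2/2, Horvat 1/1, Diallo 2/2, Varga 1/1, Larsen 1/1.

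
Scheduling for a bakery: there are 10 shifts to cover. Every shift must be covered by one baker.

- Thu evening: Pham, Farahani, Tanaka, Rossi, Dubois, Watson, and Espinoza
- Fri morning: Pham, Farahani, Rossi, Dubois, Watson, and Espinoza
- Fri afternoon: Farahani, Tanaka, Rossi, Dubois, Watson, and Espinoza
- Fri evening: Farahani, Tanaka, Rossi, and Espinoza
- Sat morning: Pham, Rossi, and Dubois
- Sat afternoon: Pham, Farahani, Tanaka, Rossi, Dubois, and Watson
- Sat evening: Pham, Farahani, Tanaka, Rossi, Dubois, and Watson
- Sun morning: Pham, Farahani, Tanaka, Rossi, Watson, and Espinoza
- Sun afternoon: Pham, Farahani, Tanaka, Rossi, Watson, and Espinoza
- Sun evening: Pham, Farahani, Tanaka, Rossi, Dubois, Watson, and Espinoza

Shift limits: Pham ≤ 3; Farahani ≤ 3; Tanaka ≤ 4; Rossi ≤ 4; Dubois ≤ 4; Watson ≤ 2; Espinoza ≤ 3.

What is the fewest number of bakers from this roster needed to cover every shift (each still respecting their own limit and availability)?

3

10 slots to fill and no one can take more than 4, so at least ⌈10/4⌉ = 3 bakers are needed.
Pham, Farahani, and Tanaka alone can cover everything: Thu evening→Pham, Fri morning→Pham, Fri afternoon→Farahani, Fri evening→Farahani, Sat morning→Pham, Sat afternoon→Farahani, Sat evening→Tanaka, Sun morning→Tanaka, Sun afternoon→Tanaka, Sun evening→Tanaka.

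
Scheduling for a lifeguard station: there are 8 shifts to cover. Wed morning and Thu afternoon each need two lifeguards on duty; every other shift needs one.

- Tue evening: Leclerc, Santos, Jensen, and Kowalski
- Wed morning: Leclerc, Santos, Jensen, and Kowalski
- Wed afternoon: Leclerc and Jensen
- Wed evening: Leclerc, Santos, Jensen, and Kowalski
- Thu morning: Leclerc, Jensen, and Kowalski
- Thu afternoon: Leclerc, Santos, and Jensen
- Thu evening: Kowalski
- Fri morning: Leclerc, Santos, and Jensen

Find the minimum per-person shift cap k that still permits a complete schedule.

3

With 4 lifeguards and 10 worker-slots to fill, someone must work at least ⌈10/4⌉ = 3 shifts, so k ≥ 3.
k = 3 works: Tue evening→Santos, Wed morning→Jensen+Kowalski, Wed afternoon→Leclerc, Wed evening→Jensen, Thu morning→Leclerc, Thu afternoon→Leclerc+Santos, Thu evening→Kowalski, Fri morning→Santos.
Loads: Leclerc 3, Santos 3, Jensen 2, Kowalski 2 — all ≤ 3.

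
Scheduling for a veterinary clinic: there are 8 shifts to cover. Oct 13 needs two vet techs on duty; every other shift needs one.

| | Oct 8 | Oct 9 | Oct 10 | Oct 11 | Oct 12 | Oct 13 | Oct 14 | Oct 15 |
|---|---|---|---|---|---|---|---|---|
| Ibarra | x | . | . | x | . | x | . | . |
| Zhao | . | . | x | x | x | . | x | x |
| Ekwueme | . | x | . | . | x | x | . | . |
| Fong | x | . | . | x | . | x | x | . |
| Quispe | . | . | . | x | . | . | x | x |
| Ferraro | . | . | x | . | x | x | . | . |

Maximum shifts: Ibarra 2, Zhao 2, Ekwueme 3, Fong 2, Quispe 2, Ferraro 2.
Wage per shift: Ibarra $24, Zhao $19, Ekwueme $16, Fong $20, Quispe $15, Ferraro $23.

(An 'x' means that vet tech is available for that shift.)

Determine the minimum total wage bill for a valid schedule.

$156

Oct 9 can only be covered by Ekwueme, so that assignment is forced.
Picking the cheapest available vet tech for each shift independently would cost $152, but that ignores the shift limits.
An optimal schedule: Oct 8→Fong, Oct 9→Ekwueme, Oct 10→Zhao, Oct 11→Zhao, Oct 12→Ekwueme, Oct 13→Ekwueme+Fong, Oct 14→Quispe, Oct 15→Quispe.
Total: 20 + 16 + 19 + 19 + 16 + 16 + 20 + 15 + 15 = $156.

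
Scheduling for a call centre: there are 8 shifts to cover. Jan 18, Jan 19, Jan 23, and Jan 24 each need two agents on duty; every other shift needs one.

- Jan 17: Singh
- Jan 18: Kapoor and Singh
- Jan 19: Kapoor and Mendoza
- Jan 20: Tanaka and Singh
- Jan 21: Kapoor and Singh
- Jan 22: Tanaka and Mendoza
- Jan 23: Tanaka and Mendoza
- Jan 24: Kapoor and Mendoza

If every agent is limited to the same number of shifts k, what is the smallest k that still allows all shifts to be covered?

3

With 4 agents and 12 worker-slots to fill, someone must work at least ⌈12/4⌉ = 3 shifts, so k ≥ 3.
k = 3 works: Jan 17→Singh, Jan 18→Kapoor+Singh, Jan 19→Kapoor+Mendoza, Jan 20→Tanaka, Jan 21→Singh, Jan 22→Tanaka, Jan 23→Tanaka+Mendoza, Jan 24→Kapoor+Mendoza.
Loads: Tanaka 3, Kapoor 3, Singh 3, Mendoza 3 — all ≤ 3.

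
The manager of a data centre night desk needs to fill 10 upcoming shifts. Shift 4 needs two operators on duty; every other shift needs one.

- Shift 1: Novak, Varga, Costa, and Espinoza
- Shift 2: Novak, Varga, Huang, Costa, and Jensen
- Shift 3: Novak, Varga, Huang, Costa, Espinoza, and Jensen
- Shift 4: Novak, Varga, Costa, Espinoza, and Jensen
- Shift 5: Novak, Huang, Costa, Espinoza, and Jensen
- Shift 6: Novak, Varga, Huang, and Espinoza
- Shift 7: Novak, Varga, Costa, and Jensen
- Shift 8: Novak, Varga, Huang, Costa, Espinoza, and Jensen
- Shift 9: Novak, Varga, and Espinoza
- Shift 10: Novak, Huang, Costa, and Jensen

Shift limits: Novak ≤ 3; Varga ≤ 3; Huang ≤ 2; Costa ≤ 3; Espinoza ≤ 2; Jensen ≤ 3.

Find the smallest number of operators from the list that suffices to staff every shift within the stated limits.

4

11 slots to fill and no one can take more than 3, so at least ⌈11/3⌉ = 4 operators are needed.
Novak, Varga, Huang, and Costa alone can cover everything: Shift 1→Novak, Shift 2→Costa, Shift 3→Costa, Shift 4→Novak+Varga, Shift 5→Huang, Shift 6→Varga, Shift 7→Varga, Shift 8→Costa, Shift 9→Novak, Shift 10→Huang.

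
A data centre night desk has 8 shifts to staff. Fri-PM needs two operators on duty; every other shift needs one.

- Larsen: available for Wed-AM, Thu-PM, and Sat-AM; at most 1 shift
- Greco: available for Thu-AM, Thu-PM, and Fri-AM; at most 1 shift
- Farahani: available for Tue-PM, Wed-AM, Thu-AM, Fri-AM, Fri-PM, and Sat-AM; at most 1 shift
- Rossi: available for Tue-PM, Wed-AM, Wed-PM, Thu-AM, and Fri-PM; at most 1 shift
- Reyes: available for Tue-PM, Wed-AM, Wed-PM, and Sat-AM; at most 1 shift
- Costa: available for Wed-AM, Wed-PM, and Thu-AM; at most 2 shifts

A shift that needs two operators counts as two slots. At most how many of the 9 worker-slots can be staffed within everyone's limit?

7

Total capacity across all operators is 1+1+1+1+1+2 = 7, and 9 slots are needed, so at most 7 can be filled.
An assignment achieving 7: Tue-PM→Reyes, Wed-PM→Costa, Thu-AM→Costa, Thu-PM→Larsen, Fri-AM→Greco, Fri-PM→Farahani+Rossi.
Loads: Larsen 1/1, Greco 1/1, Farahani 1/1, Rossi 1/1, Reyes 1/1, Costa 2/2.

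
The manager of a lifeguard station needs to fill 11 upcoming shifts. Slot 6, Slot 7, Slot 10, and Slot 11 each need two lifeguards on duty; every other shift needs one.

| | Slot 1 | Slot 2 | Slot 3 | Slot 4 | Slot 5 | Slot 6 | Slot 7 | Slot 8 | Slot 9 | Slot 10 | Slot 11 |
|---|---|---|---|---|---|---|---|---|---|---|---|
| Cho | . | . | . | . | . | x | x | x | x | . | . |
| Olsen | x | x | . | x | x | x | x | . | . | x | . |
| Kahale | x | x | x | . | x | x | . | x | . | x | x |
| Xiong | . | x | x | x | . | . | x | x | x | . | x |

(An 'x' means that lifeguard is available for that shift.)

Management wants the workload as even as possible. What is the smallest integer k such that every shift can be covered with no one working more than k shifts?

4

With 4 lifeguards and 15 worker-slots to fill, someone must work at least ⌈15/4⌉ = 4 shifts, so k ≥ 4.
k = 4 works: Slot 1→Olsen, Slot 2→Xiong, Slot 3→Kahale, Slot 4→Olsen, Slot 5→Olsen, Slot 6→Cho+Kahale, Slot 7→Cho+Xiong, Slot 8→Cho, Slot 9→Cho, Slot 10→Olsen+Kahale, Slot 11→Kahale+Xiong.
Loads: Cho 4, Olsen 4, Kahale 4, Xiong 3 — all ≤ 4.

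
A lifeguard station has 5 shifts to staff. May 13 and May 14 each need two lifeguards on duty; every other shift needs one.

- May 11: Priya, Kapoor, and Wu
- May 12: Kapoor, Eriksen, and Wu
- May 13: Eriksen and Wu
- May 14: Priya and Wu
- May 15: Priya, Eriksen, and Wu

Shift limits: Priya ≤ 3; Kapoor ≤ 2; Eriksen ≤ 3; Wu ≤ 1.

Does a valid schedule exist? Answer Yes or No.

Total capacity is 9 and 7 slots are needed, so capacity alone doesn't rule it out.
Shifts {May 13, May 14} need 4 worker-slots in total, but the lifeguards available for any of those shifts (Priya, Eriksen, and Wu) can supply at most 3 among them. So no valid schedule exists.

No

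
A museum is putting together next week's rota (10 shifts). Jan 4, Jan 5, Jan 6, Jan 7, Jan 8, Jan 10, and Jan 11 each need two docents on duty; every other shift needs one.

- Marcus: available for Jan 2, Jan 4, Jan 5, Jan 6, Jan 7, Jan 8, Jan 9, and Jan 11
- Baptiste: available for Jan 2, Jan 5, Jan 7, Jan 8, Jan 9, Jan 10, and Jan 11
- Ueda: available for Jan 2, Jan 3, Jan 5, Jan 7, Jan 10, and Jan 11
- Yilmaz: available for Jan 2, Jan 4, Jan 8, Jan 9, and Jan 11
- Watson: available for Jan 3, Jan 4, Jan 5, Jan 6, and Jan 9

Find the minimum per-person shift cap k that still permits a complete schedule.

With 5 docents and 17 worker-slots to fill, someone must work at least ⌈17/5⌉ = 4 shifts, so k ≥ 4.
k = 4 works: Jan 2→Baptiste, Jan 3→Ueda, Jan 4→Marcus+Yilmaz, Jan 5→Ueda+Watson, Jan 6→Marcus+Watson, Jan 7→Marcus+Baptiste, Jan 8→Marcus+Baptiste, Jan 9→Yilmaz, Jan 10→Baptiste+Ueda, Jan 11→Ueda+Yilmaz.
Loads: Marcus 4, Baptiste 4, Ueda 4, Yilmaz 3, Watson 2 — all ≤ 4.

4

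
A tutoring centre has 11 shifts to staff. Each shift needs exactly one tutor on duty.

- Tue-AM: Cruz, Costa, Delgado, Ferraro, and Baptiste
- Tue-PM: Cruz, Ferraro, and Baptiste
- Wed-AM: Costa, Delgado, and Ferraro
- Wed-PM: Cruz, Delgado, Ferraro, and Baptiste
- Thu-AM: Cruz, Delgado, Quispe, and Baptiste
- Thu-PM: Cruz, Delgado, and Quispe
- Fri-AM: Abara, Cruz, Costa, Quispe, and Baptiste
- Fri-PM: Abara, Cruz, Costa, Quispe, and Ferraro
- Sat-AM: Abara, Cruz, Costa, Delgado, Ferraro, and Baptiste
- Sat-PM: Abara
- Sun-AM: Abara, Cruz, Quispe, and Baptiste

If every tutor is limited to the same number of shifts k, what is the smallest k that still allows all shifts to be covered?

2

With 7 tutors and 11 worker-slots to fill, someone must work at least ⌈11/7⌉ = 2 shifts, so k ≥ 2.
k = 2 works: Tue-AM→Costa, Tue-PM→Cruz, Wed-AM→Costa, Wed-PM→Delgado, Thu-AM→Delgado, Thu-PM→Cruz, Fri-AM→Quispe, Fri-PM→Quispe, Sat-AM→Ferraro, Sat-PM→Abara, Sun-AM→Abara.
Loads: Abara 2, Cruz 2, Costa 2, Delgado 2, Quispe 2, Ferraro 1, Baptiste 0 — all ≤ 2.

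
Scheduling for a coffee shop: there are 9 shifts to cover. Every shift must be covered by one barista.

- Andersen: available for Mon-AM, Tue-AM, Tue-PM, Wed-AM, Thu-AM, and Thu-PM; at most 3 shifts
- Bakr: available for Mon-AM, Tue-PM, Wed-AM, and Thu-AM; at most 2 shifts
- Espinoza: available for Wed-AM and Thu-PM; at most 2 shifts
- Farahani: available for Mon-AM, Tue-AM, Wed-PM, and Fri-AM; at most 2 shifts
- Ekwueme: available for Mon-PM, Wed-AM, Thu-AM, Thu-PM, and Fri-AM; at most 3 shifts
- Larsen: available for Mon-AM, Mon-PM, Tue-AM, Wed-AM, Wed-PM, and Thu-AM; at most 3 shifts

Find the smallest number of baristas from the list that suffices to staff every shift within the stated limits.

3

9 slots to fill and no one can take more than 3, so at least ⌈9/3⌉ = 3 baristas are needed.
Andersen, Ekwueme, and Larsen alone can cover everything: Mon-AM→Andersen, Mon-PM→Ekwueme, Tue-AM→Andersen, Tue-PM→Andersen, Wed-AM→Larsen, Wed-PM→Larsen, Thu-AM→Larsen, Thu-PM→Ekwueme, Fri-AM→Ekwueme.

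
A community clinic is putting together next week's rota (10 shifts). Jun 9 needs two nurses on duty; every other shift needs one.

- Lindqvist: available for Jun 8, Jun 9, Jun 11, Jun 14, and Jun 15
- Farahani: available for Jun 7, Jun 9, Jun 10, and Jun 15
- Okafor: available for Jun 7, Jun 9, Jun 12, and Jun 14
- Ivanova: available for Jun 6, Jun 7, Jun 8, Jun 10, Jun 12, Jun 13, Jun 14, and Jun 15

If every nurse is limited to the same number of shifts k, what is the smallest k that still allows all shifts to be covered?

With 4 nurses and 11 worker-slots to fill, someone must work at least ⌈11/4⌉ = 3 shifts, so k ≥ 3.
k = 3 works: Jun 6→Ivanova, Jun 7→Farahani, Jun 8→Lindqvist, Jun 9→Lindqvist+Farahani, Jun 10→Farahani, Jun 11→Lindqvist, Jun 12→Okafor, Jun 13→Ivanova, Jun 14→Okafor, Jun 15→Ivanova.
Loads: Lindqvist 3, Farahani 3, Okafor 2, Ivanova 3 — all ≤ 3.

3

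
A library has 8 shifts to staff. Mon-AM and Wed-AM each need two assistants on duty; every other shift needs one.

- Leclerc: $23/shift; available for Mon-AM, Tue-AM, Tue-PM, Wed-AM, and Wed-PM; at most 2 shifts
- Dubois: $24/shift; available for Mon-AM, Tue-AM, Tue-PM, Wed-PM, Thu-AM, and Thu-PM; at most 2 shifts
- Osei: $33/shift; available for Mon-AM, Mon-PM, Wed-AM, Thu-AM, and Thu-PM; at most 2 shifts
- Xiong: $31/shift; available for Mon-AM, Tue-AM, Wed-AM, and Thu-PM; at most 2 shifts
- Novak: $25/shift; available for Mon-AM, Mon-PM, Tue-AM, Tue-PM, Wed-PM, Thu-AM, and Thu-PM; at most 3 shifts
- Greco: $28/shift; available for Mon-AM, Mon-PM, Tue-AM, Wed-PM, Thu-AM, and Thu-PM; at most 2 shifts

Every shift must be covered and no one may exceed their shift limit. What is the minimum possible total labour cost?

$256

Picking the cheapest available assistant for each shift independently would cost $243, but that ignores the shift limits.
An optimal schedule: Mon-AM→Novak+Greco, Mon-PM→Novak, Tue-AM→Novak, Tue-PM→Leclerc, Wed-AM→Leclerc+Xiong, Wed-PM→Dubois, Thu-AM→Dubois, Thu-PM→Greco.
Total: 25 + 28 + 25 + 25 + 23 + 23 + 31 + 24 + 24 + 28 = $256.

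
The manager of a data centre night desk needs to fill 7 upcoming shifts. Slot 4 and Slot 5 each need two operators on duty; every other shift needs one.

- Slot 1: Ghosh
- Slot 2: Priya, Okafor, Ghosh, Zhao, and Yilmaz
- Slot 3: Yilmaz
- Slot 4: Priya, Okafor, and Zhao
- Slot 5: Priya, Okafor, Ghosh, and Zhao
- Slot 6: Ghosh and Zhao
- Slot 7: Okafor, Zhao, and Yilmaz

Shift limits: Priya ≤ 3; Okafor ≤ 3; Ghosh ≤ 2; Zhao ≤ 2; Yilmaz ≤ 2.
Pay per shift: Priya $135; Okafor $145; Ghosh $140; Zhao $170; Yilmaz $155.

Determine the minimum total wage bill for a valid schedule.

Slot 1 can only be covered by Ghosh, so that assignment is forced.
Slot 3 can only be covered by Yilmaz, so that assignment is forced.
Picking the cheapest available operator for each shift independently would cost $1270, but that ignores the shift limits.
An optimal schedule: Slot 1→Ghosh, Slot 2→Priya, Slot 3→Yilmaz, Slot 4→Priya+Okafor, Slot 5→Priya+Okafor, Slot 6→Ghosh, Slot 7→Okafor.
Total: 140 + 135 + 155 + 135 + 145 + 135 + 145 + 140 + 145 = $1275.

$1275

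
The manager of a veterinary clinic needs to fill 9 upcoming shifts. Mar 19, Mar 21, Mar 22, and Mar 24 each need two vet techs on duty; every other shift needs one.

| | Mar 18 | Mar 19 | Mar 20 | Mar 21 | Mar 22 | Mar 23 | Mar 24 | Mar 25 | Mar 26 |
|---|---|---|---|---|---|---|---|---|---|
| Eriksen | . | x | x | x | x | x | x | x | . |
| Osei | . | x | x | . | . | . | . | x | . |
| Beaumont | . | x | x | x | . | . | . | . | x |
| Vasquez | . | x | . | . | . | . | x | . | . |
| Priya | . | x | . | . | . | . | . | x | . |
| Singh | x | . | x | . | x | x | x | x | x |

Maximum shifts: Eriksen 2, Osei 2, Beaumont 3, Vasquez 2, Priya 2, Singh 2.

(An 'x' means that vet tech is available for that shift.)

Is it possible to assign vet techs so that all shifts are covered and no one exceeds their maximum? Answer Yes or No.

No

Total capacity is 13 and 13 slots are needed, so capacity alone doesn't rule it out.
Shifts {Mar 18, Mar 21, Mar 22, Mar 23} need 6 worker-slots in total, but the vet techs available for any of those shifts (Eriksen, Beaumont, and Singh) can supply at most 5 among them. So no valid schedule exists.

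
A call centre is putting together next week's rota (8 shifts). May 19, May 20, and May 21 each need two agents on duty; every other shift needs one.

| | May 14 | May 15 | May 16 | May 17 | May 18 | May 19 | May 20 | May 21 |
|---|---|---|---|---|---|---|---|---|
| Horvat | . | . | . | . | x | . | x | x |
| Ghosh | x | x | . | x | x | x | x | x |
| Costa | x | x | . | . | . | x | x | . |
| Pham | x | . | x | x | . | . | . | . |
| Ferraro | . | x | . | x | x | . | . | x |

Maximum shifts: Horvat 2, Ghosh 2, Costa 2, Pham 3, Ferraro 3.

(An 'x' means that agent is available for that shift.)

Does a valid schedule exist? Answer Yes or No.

May 16 can only be covered by Pham, so that assignment is forced.
May 19 can only be covered by Ghosh and Costa, so that assignment is forced.
One valid schedule: May 14→Ghosh, May 15→Ferraro, May 16→Pham, May 17→Pham, May 18→Ferraro, May 19→Ghosh+Costa, May 20→Horvat+Costa, May 21→Horvat+Ferraro.
Loads: Horvat 2/2, Ghosh 2/2, Costa 2/2, Pham 2/3, Ferraro 3/3 — all within limits.

Yes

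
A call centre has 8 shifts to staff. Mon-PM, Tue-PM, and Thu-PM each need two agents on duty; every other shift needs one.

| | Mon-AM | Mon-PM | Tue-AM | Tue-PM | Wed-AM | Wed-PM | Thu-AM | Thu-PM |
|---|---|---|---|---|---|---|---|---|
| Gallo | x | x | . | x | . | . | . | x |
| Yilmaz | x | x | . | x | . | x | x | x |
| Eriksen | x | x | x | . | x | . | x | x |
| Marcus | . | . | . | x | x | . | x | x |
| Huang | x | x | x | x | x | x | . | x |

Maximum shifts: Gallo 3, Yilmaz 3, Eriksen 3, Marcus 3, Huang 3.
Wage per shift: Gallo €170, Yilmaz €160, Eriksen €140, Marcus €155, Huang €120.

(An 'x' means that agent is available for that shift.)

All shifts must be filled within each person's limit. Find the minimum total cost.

€1565

Picking the cheapest available agent for each shift independently would cost €1415, but that ignores the shift limits.
An optimal schedule: Mon-AM→Eriksen, Mon-PM→Eriksen+Yilmaz, Tue-AM→Huang, Tue-PM→Marcus+Yilmaz, Wed-AM→Huang, Wed-PM→Huang, Thu-AM→Marcus, Thu-PM→Eriksen+Marcus.
Total: 140 + 140 + 160 + 120 + 155 + 160 + 120 + 120 + 155 + 140 + 155 = €1565.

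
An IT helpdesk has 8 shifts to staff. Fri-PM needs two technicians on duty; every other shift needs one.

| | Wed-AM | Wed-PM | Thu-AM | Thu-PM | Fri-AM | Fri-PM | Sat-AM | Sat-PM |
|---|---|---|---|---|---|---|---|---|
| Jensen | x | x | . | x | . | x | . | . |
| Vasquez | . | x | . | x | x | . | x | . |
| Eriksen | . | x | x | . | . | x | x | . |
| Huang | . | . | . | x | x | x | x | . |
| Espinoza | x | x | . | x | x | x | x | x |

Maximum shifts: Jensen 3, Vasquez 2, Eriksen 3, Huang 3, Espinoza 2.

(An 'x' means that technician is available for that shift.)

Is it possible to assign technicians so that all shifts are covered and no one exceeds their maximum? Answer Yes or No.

Thu-AM can only be covered by Eriksen, so that assignment is forced.
Sat-PM can only be covered by Espinoza, so that assignment is forced.
One valid schedule: Wed-AM→Jensen, Wed-PM→Jensen, Thu-AM→Eriksen, Thu-PM→Jensen, Fri-AM→Vasquez, Fri-PM→Eriksen+Huang, Sat-AM→Vasquez, Sat-PM→Espinoza.
Loads: Jensen 3/3, Vasquez 2/2, Eriksen 2/3, Huang 1/3, Espinoza 1/2 — all within limits.

Yes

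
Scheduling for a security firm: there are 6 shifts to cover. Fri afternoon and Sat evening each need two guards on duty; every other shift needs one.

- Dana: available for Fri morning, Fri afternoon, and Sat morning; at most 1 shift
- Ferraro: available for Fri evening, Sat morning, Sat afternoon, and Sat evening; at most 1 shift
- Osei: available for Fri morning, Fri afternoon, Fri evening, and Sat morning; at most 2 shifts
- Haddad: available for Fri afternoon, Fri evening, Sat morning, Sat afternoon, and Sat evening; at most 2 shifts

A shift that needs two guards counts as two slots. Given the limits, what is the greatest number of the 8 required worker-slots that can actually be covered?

6

Total capacity across all guards is 1+1+2+2 = 6, and 8 slots are needed, so at most 6 can be filled.
An assignment achieving 6: Fri morning→Dana, Fri afternoon→Osei+Haddad, Fri evening→Osei, Sat afternoon→Ferraro, Sat evening→Haddad.
Loads: Dana 1/1, Ferraro 1/1, Osei 2/2, Haddad 2/2.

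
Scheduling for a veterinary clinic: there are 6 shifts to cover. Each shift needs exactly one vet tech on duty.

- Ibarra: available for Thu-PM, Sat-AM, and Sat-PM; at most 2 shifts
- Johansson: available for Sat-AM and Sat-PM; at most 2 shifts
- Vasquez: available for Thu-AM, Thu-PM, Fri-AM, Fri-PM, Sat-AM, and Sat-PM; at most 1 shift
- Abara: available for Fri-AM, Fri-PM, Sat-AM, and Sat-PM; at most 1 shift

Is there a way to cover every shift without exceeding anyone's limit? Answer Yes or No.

No

Total capacity is 6 and 6 slots are needed, so capacity alone doesn't rule it out.
Shifts {Thu-AM, Fri-AM, Fri-PM} need 3 worker-slots in total, but the vet techs available for any of those shifts (Vasquez and Abara) can supply at most 2 among them. So no valid schedule exists.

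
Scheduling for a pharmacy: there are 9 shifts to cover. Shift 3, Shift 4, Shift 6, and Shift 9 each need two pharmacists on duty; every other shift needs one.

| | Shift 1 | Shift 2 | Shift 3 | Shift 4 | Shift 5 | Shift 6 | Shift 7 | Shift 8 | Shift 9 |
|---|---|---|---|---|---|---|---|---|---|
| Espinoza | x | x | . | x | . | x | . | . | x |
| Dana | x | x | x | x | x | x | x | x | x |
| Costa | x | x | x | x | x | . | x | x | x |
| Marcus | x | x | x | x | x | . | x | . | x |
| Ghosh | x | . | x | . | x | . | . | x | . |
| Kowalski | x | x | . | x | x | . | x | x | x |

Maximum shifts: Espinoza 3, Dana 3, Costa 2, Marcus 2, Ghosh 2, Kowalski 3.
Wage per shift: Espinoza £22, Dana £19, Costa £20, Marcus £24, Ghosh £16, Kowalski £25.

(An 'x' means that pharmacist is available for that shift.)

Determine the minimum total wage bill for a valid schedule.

£268

Shift 6 can only be covered by Espinoza and Dana, so that assignment is forced.
Picking the cheapest available pharmacist for each shift independently would cost £240, but that ignores the shift limits.
An optimal schedule: Shift 1→Costa, Shift 2→Dana, Shift 3→Costa+Marcus, Shift 4→Espinoza+Marcus, Shift 5→Ghosh, Shift 6→Dana+Espinoza, Shift 7→Dana, Shift 8→Ghosh, Shift 9→Espinoza+Kowalski.
Total: 20 + 19 + 20 + 24 + 22 + 24 + 16 + 19 + 22 + 19 + 16 + 22 + 25 = £268.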